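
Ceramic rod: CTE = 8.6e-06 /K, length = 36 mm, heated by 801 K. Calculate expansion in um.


dL = 8.6e-06 * 36 * 801 * 1000 = 247.99 um

247.99


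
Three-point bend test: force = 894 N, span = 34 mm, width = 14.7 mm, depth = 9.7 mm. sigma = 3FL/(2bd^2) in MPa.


sigma = 3*894*34/(2*14.7*9.7^2) = 33.0 MPa

33.0


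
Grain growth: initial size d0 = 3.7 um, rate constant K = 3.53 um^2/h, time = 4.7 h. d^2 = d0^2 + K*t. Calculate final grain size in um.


d^2 = 3.7^2 + 3.53*4.7 = 30.281
d = sqrt(30.281) = 5.5 um

5.5


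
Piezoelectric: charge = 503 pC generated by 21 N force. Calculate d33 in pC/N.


d33 = 503 / 21 = 24.0 pC/N

24.0


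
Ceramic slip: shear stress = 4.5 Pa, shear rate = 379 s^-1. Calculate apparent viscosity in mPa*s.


eta = tau/gamma * 1000 = 4.5/379 * 1000 = 11.9 mPa*s

11.9


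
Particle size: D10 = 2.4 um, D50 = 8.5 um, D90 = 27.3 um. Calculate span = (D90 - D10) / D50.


Span = (27.3 - 2.4) / 8.5 = 24.9 / 8.5 = 2.929

2.929


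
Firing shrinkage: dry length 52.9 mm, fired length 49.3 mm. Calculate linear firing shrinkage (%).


FS = (52.9 - 49.3) / 52.9 * 100 = 6.81%

6.81


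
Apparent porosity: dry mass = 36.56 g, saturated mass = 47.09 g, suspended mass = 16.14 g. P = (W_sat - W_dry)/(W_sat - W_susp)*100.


P = (47.09 - 36.56) / (47.09 - 16.14) * 100 = 10.53 / 30.95 * 100 = 34.0%

34.0


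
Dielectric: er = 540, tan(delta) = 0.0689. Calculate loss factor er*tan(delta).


Loss = 540 * 0.0689 = 37.206

37.206


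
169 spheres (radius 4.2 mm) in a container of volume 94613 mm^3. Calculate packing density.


V_sphere = 4/3*pi*4.2^3 = 310.3391 mm^3
Total V = 169*310.3391 = 52447.3079 mm^3
PD = 52447.3079 / 94613 = 0.554

0.554


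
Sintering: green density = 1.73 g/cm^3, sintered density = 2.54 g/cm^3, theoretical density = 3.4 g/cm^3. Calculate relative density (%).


Relative = 2.54 / 3.4 * 100 = 74.7%

74.7


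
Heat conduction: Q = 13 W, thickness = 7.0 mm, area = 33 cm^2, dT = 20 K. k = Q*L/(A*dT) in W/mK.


k = 13*7.0/1000/(33/10000*20) = 1.38 W/mK

1.38


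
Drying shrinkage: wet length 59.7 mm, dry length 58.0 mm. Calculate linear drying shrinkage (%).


DS = (59.7 - 58.0) / 59.7 * 100 = 2.85%

2.85


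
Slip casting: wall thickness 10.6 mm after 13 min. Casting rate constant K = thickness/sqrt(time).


K = 10.6 / sqrt(13) = 10.6 / 3.6056 = 2.94 mm/min^0.5

2.94


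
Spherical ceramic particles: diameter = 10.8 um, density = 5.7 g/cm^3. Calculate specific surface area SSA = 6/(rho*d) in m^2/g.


SSA = 6 / (5.7 * 10.8) = 0.097 m^2/g

0.097


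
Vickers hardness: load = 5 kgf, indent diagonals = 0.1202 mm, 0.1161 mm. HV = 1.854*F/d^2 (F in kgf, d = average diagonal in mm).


d_avg = (0.1202+0.1161)/2 = 0.11815 mm
HV = 1.854*5/0.11815^2 = 664

664


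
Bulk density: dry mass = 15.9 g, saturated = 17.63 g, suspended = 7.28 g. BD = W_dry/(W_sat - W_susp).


BD = 15.9 / (17.63 - 7.28) = 15.9 / 10.35 = 1.536 g/cm^3

1.536


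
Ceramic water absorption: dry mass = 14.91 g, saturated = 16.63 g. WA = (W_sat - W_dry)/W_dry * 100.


WA = (16.63 - 14.91) / 14.91 * 100 = 11.54%

11.54


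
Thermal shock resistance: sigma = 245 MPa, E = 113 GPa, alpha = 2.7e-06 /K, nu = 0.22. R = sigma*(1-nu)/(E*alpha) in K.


R = 245*(1-0.22)/(113*1000*2.7e-06) = 626 K

626


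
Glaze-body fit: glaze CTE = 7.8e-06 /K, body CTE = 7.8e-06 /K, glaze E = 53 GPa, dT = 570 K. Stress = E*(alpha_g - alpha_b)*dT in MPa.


Stress = 53*1000*(7.8e-06 - 7.8e-06)*570 = 0.0 MPa

0.0


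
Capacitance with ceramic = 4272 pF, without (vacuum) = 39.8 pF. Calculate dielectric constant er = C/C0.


er = 4272 / 39.8 = 107.34

107.34


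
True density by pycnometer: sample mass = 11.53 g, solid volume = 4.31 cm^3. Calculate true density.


TD = 11.53 / 4.31 = 2.675 g/cm^3

2.675


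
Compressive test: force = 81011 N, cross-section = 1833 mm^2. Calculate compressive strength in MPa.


CS = 81011 / 1833 = 44.2 MPa

44.2


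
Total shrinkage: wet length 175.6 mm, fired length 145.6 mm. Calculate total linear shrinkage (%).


TS = (175.6 - 145.6) / 175.6 * 100 = 17.08%

17.08


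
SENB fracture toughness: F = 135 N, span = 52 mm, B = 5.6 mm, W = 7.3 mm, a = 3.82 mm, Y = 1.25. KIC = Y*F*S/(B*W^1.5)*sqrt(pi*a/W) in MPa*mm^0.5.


KIC = 1.25*135*52/(5.6*7.3^1.5)*sqrt(pi*3.82/7.3) = 101.86

101.86


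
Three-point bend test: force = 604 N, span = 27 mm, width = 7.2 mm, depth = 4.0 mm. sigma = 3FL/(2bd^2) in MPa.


sigma = 3*604*27/(2*7.2*4.0^2) = 212.3 MPa

212.3


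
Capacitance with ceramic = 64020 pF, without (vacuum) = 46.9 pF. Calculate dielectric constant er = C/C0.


er = 64020 / 46.9 = 1365.03

1365.03


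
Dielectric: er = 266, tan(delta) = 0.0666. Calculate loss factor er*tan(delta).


Loss = 266 * 0.0666 = 17.716

17.716


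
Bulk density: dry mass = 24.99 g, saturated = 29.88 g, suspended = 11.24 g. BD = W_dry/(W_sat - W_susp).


BD = 24.99 / (29.88 - 11.24) = 24.99 / 18.64 = 1.341 g/cm^3

1.341


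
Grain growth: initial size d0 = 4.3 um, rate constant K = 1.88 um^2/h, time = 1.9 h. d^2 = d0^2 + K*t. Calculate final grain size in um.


d^2 = 4.3^2 + 1.88*1.9 = 22.062
d = sqrt(22.062) = 4.7 um

4.7


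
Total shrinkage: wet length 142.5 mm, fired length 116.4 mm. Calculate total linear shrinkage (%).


TS = (142.5 - 116.4) / 142.5 * 100 = 18.32%

18.32


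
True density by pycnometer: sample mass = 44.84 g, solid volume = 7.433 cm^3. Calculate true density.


TD = 44.84 / 7.433 = 6.033 g/cm^3

6.033


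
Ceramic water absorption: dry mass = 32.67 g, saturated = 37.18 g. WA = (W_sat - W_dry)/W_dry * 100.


WA = (37.18 - 32.67) / 32.67 * 100 = 13.8%

13.8


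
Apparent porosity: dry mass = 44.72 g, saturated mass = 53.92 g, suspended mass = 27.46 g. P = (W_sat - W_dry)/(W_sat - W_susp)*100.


P = (53.92 - 44.72) / (53.92 - 27.46) * 100 = 9.2 / 26.46 * 100 = 34.8%

34.8


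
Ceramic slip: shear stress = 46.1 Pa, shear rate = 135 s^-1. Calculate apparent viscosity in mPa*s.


eta = tau/gamma * 1000 = 46.1/135 * 1000 = 341.5 mPa*s

341.5


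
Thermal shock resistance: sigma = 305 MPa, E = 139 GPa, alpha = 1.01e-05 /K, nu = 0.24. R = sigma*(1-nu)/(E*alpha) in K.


R = 305*(1-0.24)/(139*1000*1.01e-05) = 165 K

165


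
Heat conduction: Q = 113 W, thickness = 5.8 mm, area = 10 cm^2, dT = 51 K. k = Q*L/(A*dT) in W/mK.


k = 113*5.8/1000/(10/10000*51) = 12.85 W/mK

12.85


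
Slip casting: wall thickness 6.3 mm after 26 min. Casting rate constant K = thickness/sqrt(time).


K = 6.3 / sqrt(26) = 6.3 / 5.099 = 1.236 mm/min^0.5

1.236


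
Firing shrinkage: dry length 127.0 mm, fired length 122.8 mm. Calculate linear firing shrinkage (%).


FS = (127.0 - 122.8) / 127.0 * 100 = 3.31%

3.31


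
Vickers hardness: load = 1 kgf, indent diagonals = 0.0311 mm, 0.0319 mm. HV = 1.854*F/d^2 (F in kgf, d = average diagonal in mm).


d_avg = (0.0311+0.0319)/2 = 0.0315 mm
HV = 1.854*1/0.0315^2 = 1868

1868


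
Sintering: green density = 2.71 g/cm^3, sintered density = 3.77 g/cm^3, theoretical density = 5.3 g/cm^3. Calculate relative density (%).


Relative = 3.77 / 5.3 * 100 = 71.1%

71.1


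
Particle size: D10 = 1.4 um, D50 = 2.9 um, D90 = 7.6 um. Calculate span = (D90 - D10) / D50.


Span = (7.6 - 1.4) / 2.9 = 6.2 / 2.9 = 2.138

2.138


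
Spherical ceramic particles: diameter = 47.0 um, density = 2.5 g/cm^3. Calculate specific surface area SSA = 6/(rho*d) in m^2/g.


SSA = 6 / (2.5 * 47.0) = 0.051 m^2/g

0.051


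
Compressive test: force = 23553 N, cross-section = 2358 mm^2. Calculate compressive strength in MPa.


CS = 23553 / 2358 = 10.0 MPa

10.0


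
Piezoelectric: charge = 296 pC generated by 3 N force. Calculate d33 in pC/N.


d33 = 296 / 3 = 98.7 pC/N

98.7


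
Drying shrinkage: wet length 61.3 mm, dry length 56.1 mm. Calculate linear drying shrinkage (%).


DS = (61.3 - 56.1) / 61.3 * 100 = 8.48%

8.48


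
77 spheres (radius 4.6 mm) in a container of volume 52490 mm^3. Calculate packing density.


V_sphere = 4/3*pi*4.6^3 = 407.7201 mm^3
Total V = 77*407.7201 = 31394.4477 mm^3
PD = 31394.4477 / 52490 = 0.598

0.598


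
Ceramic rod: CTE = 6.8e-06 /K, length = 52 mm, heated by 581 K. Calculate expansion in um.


dL = 6.8e-06 * 52 * 581 * 1000 = 205.442 um

205.442


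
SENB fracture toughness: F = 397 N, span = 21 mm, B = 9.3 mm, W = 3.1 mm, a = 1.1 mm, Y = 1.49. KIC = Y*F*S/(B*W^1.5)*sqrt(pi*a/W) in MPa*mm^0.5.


KIC = 1.49*397*21/(9.3*3.1^1.5)*sqrt(pi*1.1/3.1) = 258.38

258.38


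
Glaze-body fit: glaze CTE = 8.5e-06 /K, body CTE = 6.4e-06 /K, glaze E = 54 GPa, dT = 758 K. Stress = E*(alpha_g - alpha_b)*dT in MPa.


Stress = 54*1000*(8.5e-06 - 6.4e-06)*758 = 86.0 MPa

86.0


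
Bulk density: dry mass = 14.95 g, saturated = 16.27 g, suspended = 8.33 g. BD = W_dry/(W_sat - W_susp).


BD = 14.95 / (16.27 - 8.33) = 14.95 / 7.94 = 1.883 g/cm^3

1.883


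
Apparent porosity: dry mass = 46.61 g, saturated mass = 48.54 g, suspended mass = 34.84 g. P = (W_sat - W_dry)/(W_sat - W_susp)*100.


P = (48.54 - 46.61) / (48.54 - 34.84) * 100 = 1.93 / 13.7 * 100 = 14.1%

14.1


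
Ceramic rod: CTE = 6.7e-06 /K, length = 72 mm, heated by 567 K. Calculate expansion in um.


dL = 6.7e-06 * 72 * 567 * 1000 = 273.521 um

273.521


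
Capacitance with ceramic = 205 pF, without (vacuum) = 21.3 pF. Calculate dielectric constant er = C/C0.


er = 205 / 21.3 = 9.62

9.62


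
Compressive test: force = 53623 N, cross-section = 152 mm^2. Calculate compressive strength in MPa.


CS = 53623 / 152 = 352.8 MPa

352.8


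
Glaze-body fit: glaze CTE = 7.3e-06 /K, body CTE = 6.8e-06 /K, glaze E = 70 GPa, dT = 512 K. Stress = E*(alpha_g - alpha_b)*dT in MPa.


Stress = 70*1000*(7.3e-06 - 6.8e-06)*512 = 17.9 MPa

17.9


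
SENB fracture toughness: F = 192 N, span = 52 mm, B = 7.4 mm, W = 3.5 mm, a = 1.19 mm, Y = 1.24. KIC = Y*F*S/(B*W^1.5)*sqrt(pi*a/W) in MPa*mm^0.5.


KIC = 1.24*192*52/(7.4*3.5^1.5)*sqrt(pi*1.19/3.5) = 264.06

264.06


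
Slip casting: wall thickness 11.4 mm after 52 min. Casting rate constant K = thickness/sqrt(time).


K = 11.4 / sqrt(52) = 11.4 / 7.2111 = 1.581 mm/min^0.5

1.581


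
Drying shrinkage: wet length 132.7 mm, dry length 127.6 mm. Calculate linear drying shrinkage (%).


DS = (132.7 - 127.6) / 132.7 * 100 = 3.84%

3.84


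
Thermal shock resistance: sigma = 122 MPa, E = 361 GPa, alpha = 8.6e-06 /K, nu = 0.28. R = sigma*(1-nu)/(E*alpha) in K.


R = 122*(1-0.28)/(361*1000*8.6e-06) = 28 K

28


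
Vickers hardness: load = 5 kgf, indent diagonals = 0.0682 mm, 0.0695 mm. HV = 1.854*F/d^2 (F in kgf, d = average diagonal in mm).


d_avg = (0.0682+0.0695)/2 = 0.06885 mm
HV = 1.854*5/0.06885^2 = 1956

1956


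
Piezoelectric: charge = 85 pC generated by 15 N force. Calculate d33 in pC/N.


d33 = 85 / 15 = 5.7 pC/N

5.7


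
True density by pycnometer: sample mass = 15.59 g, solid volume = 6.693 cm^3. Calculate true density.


TD = 15.59 / 6.693 = 2.329 g/cm^3

2.329


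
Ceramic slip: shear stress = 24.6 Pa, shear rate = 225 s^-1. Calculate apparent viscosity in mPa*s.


eta = tau/gamma * 1000 = 24.6/225 * 1000 = 109.3 mPa*s

109.3


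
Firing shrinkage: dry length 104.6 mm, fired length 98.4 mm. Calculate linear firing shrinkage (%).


FS = (104.6 - 98.4) / 104.6 * 100 = 5.93%

5.93


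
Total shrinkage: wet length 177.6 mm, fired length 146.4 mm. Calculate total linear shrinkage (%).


TS = (177.6 - 146.4) / 177.6 * 100 = 17.57%

17.57


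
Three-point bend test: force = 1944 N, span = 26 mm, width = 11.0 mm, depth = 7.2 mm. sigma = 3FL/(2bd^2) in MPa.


sigma = 3*1944*26/(2*11.0*7.2^2) = 133.0 MPa

133.0


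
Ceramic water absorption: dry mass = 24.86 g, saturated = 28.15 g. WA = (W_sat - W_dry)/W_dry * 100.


WA = (28.15 - 24.86) / 24.86 * 100 = 13.23%

13.23


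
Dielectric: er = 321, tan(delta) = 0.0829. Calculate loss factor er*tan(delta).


Loss = 321 * 0.0829 = 26.611

26.611


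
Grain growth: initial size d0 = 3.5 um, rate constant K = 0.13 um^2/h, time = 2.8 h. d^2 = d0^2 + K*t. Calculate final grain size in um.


d^2 = 3.5^2 + 0.13*2.8 = 12.614
d = sqrt(12.614) = 3.55 um

3.55


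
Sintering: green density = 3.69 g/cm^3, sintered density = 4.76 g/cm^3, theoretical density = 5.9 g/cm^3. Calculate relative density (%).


Relative = 4.76 / 5.9 * 100 = 80.7%

80.7


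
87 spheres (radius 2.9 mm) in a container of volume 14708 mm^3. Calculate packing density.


V_sphere = 4/3*pi*2.9^3 = 102.1604 mm^3
Total V = 87*102.1604 = 8887.9548 mm^3
PD = 8887.9548 / 14708 = 0.604

0.604


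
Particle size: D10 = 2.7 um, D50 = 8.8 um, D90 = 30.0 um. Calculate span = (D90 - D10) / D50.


Span = (30.0 - 2.7) / 8.8 = 27.3 / 8.8 = 3.102

3.102


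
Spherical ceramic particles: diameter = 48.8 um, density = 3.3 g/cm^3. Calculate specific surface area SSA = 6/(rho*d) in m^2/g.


SSA = 6 / (3.3 * 48.8) = 0.037 m^2/g

0.037


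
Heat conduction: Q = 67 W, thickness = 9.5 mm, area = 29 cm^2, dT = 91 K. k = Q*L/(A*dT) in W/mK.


k = 67*9.5/1000/(29/10000*91) = 2.41 W/mK

2.41


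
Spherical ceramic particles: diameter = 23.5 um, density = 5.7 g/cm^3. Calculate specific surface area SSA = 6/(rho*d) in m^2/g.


SSA = 6 / (5.7 * 23.5) = 0.045 m^2/g

0.045


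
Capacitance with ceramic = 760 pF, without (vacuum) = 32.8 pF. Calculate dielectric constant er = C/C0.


er = 760 / 32.8 = 23.17

23.17


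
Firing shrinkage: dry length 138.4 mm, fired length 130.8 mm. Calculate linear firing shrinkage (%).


FS = (138.4 - 130.8) / 138.4 * 100 = 5.49%

5.49


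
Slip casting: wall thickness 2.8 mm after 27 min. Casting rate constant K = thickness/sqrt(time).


K = 2.8 / sqrt(27) = 2.8 / 5.1962 = 0.539 mm/min^0.5

0.539


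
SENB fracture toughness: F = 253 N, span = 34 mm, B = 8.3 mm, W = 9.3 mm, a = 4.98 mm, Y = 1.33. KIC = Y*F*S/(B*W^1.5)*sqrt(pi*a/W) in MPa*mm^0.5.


KIC = 1.33*253*34/(8.3*9.3^1.5)*sqrt(pi*4.98/9.3) = 63.04

63.04


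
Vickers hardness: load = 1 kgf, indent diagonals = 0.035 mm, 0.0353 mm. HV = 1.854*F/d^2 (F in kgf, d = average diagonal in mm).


d_avg = (0.035+0.0353)/2 = 0.03515 mm
HV = 1.854*1/0.03515^2 = 1501

1501


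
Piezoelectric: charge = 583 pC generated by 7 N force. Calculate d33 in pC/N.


d33 = 583 / 7 = 83.3 pC/N

83.3


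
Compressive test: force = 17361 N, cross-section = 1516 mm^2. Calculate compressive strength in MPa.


CS = 17361 / 1516 = 11.5 MPa

11.5


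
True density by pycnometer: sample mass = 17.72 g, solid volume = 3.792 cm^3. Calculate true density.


TD = 17.72 / 3.792 = 4.673 g/cm^3

4.673


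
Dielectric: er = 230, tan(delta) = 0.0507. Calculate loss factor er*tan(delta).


Loss = 230 * 0.0507 = 11.661

11.661


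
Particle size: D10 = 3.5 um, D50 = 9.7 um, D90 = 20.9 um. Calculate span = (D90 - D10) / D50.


Span = (20.9 - 3.5) / 9.7 = 17.4 / 9.7 = 1.794

1.794


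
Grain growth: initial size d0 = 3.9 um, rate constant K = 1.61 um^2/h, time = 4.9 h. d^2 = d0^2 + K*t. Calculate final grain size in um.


d^2 = 3.9^2 + 1.61*4.9 = 23.099
d = sqrt(23.099) = 4.81 um

4.81


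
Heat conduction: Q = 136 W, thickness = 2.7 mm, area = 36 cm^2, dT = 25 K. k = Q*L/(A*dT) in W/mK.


k = 136*2.7/1000/(36/10000*25) = 4.08 W/mK

4.08


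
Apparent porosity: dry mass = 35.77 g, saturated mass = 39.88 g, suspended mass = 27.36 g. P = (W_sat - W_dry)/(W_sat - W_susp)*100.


P = (39.88 - 35.77) / (39.88 - 27.36) * 100 = 4.11 / 12.52 * 100 = 32.8%

32.8


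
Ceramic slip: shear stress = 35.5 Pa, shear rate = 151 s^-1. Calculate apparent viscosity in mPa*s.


eta = tau/gamma * 1000 = 35.5/151 * 1000 = 235.1 mPa*s

235.1


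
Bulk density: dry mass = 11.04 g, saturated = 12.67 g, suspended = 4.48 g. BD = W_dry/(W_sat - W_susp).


BD = 11.04 / (12.67 - 4.48) = 11.04 / 8.19 = 1.348 g/cm^3

1.348


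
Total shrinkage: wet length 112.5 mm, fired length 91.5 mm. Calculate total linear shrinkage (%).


TS = (112.5 - 91.5) / 112.5 * 100 = 18.67%

18.67


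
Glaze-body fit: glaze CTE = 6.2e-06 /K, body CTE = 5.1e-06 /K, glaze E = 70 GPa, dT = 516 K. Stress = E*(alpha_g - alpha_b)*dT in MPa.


Stress = 70*1000*(6.2e-06 - 5.1e-06)*516 = 39.7 MPa

39.7


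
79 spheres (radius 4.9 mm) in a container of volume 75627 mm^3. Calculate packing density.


V_sphere = 4/3*pi*4.9^3 = 492.807 mm^3
Total V = 79*492.807 = 38931.753 mm^3
PD = 38931.753 / 75627 = 0.515

0.515


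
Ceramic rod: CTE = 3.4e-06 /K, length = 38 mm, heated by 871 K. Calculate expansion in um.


dL = 3.4e-06 * 38 * 871 * 1000 = 112.533 um

112.533


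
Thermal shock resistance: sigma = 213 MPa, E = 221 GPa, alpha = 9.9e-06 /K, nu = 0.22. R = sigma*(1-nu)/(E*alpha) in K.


R = 213*(1-0.22)/(221*1000*9.9e-06) = 76 K

76


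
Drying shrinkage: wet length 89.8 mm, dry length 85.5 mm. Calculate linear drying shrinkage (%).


DS = (89.8 - 85.5) / 89.8 * 100 = 4.79%

4.79


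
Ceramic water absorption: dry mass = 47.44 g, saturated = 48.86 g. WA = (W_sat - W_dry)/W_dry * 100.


WA = (48.86 - 47.44) / 47.44 * 100 = 2.99%

2.99


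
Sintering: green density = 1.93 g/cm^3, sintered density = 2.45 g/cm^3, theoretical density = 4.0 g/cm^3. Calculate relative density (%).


Relative = 2.45 / 4.0 * 100 = 61.3%

61.3


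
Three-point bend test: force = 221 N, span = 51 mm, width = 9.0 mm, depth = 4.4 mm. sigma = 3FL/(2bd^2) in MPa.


sigma = 3*221*51/(2*9.0*4.4^2) = 97.0 MPa

97.0


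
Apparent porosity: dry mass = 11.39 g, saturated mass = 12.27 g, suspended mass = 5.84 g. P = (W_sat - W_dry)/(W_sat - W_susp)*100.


P = (12.27 - 11.39) / (12.27 - 5.84) * 100 = 0.88 / 6.43 * 100 = 13.7%

13.7


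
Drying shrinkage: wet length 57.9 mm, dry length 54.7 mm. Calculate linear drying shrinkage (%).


DS = (57.9 - 54.7) / 57.9 * 100 = 5.53%

5.53


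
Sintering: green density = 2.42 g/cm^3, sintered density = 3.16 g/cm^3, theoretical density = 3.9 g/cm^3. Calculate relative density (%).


Relative = 3.16 / 3.9 * 100 = 81.0%

81.0


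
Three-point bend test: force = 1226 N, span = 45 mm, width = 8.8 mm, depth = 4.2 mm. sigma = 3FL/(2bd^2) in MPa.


sigma = 3*1226*45/(2*8.8*4.2^2) = 533.1 MPa

533.1


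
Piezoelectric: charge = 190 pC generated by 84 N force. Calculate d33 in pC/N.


d33 = 190 / 84 = 2.3 pC/N

2.3


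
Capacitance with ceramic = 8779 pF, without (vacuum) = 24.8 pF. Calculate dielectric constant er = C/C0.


er = 8779 / 24.8 = 353.99

353.99


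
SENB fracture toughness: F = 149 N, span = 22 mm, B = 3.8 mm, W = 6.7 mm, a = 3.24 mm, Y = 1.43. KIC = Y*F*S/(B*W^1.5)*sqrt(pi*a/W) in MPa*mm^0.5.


KIC = 1.43*149*22/(3.8*6.7^1.5)*sqrt(pi*3.24/6.7) = 87.67

87.67


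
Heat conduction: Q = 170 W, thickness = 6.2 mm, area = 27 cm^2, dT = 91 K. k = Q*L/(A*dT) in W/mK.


k = 170*6.2/1000/(27/10000*91) = 4.29 W/mK

4.29


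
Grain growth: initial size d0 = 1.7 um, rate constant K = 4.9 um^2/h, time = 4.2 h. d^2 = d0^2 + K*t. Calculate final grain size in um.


d^2 = 1.7^2 + 4.9*4.2 = 23.47
d = sqrt(23.47) = 4.84 um

4.84


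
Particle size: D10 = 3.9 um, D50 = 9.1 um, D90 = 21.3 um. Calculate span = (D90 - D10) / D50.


Span = (21.3 - 3.9) / 9.1 = 17.4 / 9.1 = 1.912

1.912


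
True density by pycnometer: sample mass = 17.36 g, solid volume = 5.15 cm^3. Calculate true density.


TD = 17.36 / 5.15 = 3.371 g/cm^3

3.371


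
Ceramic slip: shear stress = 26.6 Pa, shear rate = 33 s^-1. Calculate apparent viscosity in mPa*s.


eta = tau/gamma * 1000 = 26.6/33 * 1000 = 806.1 mPa*s

806.1


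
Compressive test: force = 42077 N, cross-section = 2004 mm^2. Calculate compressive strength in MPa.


CS = 42077 / 2004 = 21.0 MPa

21.0


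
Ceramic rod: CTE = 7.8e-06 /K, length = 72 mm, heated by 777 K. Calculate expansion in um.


dL = 7.8e-06 * 72 * 777 * 1000 = 436.363 um

436.363


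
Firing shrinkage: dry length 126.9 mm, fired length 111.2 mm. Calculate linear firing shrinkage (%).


FS = (126.9 - 111.2) / 126.9 * 100 = 12.37%

12.37


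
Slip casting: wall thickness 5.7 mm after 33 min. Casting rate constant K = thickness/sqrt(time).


K = 5.7 / sqrt(33) = 5.7 / 5.7446 = 0.992 mm/min^0.5

0.992


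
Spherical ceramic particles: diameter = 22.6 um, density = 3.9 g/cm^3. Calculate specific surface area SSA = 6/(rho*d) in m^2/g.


SSA = 6 / (3.9 * 22.6) = 0.068 m^2/g

0.068


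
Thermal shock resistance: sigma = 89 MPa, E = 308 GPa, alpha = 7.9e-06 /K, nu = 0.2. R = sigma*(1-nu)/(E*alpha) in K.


R = 89*(1-0.2)/(308*1000*7.9e-06) = 29 K

29


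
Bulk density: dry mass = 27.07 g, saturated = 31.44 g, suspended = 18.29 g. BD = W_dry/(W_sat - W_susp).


BD = 27.07 / (31.44 - 18.29) = 27.07 / 13.15 = 2.059 g/cm^3

2.059


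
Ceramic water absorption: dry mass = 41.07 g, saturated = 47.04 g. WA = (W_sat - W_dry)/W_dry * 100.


WA = (47.04 - 41.07) / 41.07 * 100 = 14.54%

14.54


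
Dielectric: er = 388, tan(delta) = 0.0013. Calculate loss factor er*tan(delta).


Loss = 388 * 0.0013 = 0.504

0.504


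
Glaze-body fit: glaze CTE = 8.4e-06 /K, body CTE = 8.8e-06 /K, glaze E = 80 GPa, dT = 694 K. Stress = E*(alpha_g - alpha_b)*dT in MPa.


Stress = 80*1000*(8.4e-06 - 8.8e-06)*694 = -22.2 MPa

-22.2


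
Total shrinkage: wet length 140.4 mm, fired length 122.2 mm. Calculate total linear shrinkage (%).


TS = (140.4 - 122.2) / 140.4 * 100 = 12.96%

12.96


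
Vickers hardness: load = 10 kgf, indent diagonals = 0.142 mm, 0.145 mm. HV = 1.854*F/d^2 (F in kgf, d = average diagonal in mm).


d_avg = (0.142+0.145)/2 = 0.1435 mm
HV = 1.854*10/0.1435^2 = 900

900


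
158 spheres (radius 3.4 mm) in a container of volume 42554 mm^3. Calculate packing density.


V_sphere = 4/3*pi*3.4^3 = 164.6362 mm^3
Total V = 158*164.6362 = 26012.5196 mm^3
PD = 26012.5196 / 42554 = 0.611

0.611


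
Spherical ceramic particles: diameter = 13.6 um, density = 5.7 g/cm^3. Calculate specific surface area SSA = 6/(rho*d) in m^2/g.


SSA = 6 / (5.7 * 13.6) = 0.077 m^2/g

0.077


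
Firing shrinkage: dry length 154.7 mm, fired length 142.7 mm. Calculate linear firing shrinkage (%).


FS = (154.7 - 142.7) / 154.7 * 100 = 7.76%

7.76


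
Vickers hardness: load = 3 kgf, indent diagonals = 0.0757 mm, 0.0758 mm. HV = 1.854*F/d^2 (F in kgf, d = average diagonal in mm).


d_avg = (0.0757+0.0758)/2 = 0.07575 mm
HV = 1.854*3/0.07575^2 = 969

969


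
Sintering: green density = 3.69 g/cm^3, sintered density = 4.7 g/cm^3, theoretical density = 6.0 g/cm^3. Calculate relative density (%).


Relative = 4.7 / 6.0 * 100 = 78.3%

78.3


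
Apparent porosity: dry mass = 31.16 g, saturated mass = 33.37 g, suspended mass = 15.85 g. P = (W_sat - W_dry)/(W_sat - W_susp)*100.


P = (33.37 - 31.16) / (33.37 - 15.85) * 100 = 2.21 / 17.52 * 100 = 12.6%

12.6


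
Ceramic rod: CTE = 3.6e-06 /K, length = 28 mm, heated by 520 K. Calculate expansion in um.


dL = 3.6e-06 * 28 * 520 * 1000 = 52.416 um

52.416


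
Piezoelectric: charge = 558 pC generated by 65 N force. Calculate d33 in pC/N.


d33 = 558 / 65 = 8.6 pC/N

8.6


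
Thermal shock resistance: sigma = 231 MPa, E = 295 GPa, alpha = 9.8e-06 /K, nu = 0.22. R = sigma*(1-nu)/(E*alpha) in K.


R = 231*(1-0.22)/(295*1000*9.8e-06) = 62 K

62


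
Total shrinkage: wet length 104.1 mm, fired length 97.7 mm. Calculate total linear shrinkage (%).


TS = (104.1 - 97.7) / 104.1 * 100 = 6.15%

6.15


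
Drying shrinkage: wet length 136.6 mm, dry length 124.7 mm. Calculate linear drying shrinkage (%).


DS = (136.6 - 124.7) / 136.6 * 100 = 8.71%

8.71


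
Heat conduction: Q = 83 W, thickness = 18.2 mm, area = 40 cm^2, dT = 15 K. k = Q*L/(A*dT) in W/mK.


k = 83*18.2/1000/(40/10000*15) = 25.18 W/mK

25.18


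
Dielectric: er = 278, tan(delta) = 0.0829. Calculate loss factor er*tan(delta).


Loss = 278 * 0.0829 = 23.046

23.046


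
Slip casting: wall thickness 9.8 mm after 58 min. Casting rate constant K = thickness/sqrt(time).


K = 9.8 / sqrt(58) = 9.8 / 7.6158 = 1.287 mm/min^0.5

1.287


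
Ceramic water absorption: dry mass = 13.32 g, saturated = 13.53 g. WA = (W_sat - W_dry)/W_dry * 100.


WA = (13.53 - 13.32) / 13.32 * 100 = 1.58%

1.58


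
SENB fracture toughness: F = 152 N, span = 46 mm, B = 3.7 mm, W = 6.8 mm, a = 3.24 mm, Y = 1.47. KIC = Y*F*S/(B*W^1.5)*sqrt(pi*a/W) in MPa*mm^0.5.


KIC = 1.47*152*46/(3.7*6.8^1.5)*sqrt(pi*3.24/6.8) = 191.67

191.67


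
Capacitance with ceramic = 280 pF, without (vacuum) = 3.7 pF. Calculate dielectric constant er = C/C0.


er = 280 / 3.7 = 75.68

75.68


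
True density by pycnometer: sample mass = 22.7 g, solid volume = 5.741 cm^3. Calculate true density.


TD = 22.7 / 5.741 = 3.954 g/cm^3

3.954


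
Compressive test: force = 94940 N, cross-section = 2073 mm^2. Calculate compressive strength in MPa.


CS = 94940 / 2073 = 45.8 MPa

45.8


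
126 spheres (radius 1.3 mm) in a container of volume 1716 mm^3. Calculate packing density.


V_sphere = 4/3*pi*1.3^3 = 9.2028 mm^3
Total V = 126*9.2028 = 1159.5528 mm^3
PD = 1159.5528 / 1716 = 0.676

0.676


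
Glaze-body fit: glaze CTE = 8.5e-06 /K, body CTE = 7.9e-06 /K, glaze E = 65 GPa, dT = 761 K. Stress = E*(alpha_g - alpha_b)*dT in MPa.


Stress = 65*1000*(8.5e-06 - 7.9e-06)*761 = 29.7 MPa

29.7


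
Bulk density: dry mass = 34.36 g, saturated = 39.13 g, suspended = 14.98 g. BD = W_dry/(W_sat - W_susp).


BD = 34.36 / (39.13 - 14.98) = 34.36 / 24.15 = 1.423 g/cm^3

1.423


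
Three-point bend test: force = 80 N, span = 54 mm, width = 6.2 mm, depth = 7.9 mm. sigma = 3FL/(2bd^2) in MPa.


sigma = 3*80*54/(2*6.2*7.9^2) = 16.7 MPa

16.7


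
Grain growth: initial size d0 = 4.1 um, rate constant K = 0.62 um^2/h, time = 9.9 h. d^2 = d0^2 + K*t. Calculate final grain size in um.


d^2 = 4.1^2 + 0.62*9.9 = 22.948
d = sqrt(22.948) = 4.79 um

4.79


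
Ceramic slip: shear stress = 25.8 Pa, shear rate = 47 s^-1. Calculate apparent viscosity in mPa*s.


eta = tau/gamma * 1000 = 25.8/47 * 1000 = 548.9 mPa*s

548.9


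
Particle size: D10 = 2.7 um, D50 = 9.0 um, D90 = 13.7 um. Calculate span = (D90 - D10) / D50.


Span = (13.7 - 2.7) / 9.0 = 11.0 / 9.0 = 1.222

1.222


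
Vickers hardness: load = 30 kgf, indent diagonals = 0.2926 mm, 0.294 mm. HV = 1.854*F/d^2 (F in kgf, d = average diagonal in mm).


d_avg = (0.2926+0.294)/2 = 0.2933 mm
HV = 1.854*30/0.2933^2 = 647

647


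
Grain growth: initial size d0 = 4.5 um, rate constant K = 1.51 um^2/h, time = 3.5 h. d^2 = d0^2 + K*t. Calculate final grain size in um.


d^2 = 4.5^2 + 1.51*3.5 = 25.535
d = sqrt(25.535) = 5.05 um

5.05


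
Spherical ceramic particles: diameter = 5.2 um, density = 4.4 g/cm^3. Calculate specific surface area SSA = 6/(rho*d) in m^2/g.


SSA = 6 / (4.4 * 5.2) = 0.262 m^2/g

0.262


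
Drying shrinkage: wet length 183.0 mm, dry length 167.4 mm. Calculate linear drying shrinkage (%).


DS = (183.0 - 167.4) / 183.0 * 100 = 8.52%

8.52


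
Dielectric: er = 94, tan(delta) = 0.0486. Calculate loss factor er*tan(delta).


Loss = 94 * 0.0486 = 4.568

4.568


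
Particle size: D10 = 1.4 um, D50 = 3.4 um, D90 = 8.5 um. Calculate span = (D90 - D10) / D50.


Span = (8.5 - 1.4) / 3.4 = 7.1 / 3.4 = 2.088

2.088


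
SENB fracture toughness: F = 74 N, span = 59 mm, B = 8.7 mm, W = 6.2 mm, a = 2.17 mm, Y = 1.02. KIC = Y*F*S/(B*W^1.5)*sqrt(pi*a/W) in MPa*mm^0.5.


KIC = 1.02*74*59/(8.7*6.2^1.5)*sqrt(pi*2.17/6.2) = 34.77

34.77


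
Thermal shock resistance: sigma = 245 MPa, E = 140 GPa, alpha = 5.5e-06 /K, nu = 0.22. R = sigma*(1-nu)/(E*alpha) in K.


R = 245*(1-0.22)/(140*1000*5.5e-06) = 248 K

248


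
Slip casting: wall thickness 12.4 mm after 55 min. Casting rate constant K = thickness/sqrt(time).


K = 12.4 / sqrt(55) = 12.4 / 7.4162 = 1.672 mm/min^0.5

1.672


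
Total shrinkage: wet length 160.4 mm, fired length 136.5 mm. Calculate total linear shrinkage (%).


TS = (160.4 - 136.5) / 160.4 * 100 = 14.9%

14.9


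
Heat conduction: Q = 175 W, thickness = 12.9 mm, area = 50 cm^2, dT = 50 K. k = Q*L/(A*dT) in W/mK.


k = 175*12.9/1000/(50/10000*50) = 9.03 W/mK

9.03


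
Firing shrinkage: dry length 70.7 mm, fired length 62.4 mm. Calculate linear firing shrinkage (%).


FS = (70.7 - 62.4) / 70.7 * 100 = 11.74%

11.74


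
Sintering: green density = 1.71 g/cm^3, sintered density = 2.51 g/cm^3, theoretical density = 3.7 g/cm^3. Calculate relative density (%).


Relative = 2.51 / 3.7 * 100 = 67.8%

67.8


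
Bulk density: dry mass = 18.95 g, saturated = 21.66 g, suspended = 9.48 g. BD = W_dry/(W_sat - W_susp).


BD = 18.95 / (21.66 - 9.48) = 18.95 / 12.18 = 1.556 g/cm^3

1.556


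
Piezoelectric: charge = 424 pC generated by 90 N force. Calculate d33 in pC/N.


d33 = 424 / 90 = 4.7 pC/N

4.7


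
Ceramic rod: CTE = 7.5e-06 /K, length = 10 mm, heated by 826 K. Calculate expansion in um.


dL = 7.5e-06 * 10 * 826 * 1000 = 61.95 um

61.95


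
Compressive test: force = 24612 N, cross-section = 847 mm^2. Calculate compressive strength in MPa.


CS = 24612 / 847 = 29.1 MPa

29.1


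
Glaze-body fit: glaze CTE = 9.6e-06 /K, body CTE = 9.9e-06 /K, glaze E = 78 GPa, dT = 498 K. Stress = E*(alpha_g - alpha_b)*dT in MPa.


Stress = 78*1000*(9.6e-06 - 9.9e-06)*498 = -11.7 MPa

-11.7


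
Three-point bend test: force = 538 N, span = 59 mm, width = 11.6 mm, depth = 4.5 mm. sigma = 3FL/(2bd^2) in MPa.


sigma = 3*538*59/(2*11.6*4.5^2) = 202.7 MPa

202.7


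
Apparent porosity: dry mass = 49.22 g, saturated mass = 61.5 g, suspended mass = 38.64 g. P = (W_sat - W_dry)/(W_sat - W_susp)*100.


P = (61.5 - 49.22) / (61.5 - 38.64) * 100 = 12.28 / 22.86 * 100 = 53.7%

53.7


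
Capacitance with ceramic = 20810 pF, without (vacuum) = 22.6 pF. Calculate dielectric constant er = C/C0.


er = 20810 / 22.6 = 920.8

920.8


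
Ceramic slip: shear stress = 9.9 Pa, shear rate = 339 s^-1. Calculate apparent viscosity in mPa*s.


eta = tau/gamma * 1000 = 9.9/339 * 1000 = 29.2 mPa*s

29.2


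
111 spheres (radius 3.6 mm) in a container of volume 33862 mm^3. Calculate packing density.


V_sphere = 4/3*pi*3.6^3 = 195.4322 mm^3
Total V = 111*195.4322 = 21692.9742 mm^3
PD = 21692.9742 / 33862 = 0.641

0.641


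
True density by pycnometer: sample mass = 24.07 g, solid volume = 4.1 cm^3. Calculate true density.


TD = 24.07 / 4.1 = 5.871 g/cm^3

5.871


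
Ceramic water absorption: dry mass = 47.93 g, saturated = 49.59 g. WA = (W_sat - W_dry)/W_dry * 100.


WA = (49.59 - 47.93) / 47.93 * 100 = 3.46%

3.46


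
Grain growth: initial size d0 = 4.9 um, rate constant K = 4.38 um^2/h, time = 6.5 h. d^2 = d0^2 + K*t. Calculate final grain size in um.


d^2 = 4.9^2 + 4.38*6.5 = 52.48
d = sqrt(52.48) = 7.24 um

7.24


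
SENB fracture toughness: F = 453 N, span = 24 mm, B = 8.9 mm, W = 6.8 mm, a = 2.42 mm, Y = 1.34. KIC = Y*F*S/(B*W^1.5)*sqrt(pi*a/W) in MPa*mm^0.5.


KIC = 1.34*453*24/(8.9*6.8^1.5)*sqrt(pi*2.42/6.8) = 97.61

97.61


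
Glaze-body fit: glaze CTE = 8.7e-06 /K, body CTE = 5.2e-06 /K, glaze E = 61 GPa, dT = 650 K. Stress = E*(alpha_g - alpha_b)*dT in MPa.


Stress = 61*1000*(8.7e-06 - 5.2e-06)*650 = 138.8 MPa

138.8


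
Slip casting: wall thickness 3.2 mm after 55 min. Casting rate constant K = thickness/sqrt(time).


K = 3.2 / sqrt(55) = 3.2 / 7.4162 = 0.431 mm/min^0.5

0.431


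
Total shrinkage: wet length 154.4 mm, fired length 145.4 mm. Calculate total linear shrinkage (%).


TS = (154.4 - 145.4) / 154.4 * 100 = 5.83%

5.83


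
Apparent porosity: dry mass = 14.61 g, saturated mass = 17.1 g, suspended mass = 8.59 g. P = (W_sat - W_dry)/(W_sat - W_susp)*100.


P = (17.1 - 14.61) / (17.1 - 8.59) * 100 = 2.49 / 8.51 * 100 = 29.3%

29.3


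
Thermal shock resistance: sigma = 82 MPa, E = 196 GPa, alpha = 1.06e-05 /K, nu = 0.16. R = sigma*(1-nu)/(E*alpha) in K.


R = 82*(1-0.16)/(196*1000*1.06e-05) = 33 K

33


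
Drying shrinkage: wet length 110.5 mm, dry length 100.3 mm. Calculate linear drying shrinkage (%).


DS = (110.5 - 100.3) / 110.5 * 100 = 9.23%

9.23


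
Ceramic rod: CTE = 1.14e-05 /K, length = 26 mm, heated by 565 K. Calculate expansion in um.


dL = 1.14e-05 * 26 * 565 * 1000 = 167.466 um

167.466


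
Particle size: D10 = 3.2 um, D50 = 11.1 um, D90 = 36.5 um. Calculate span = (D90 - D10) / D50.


Span = (36.5 - 3.2) / 11.1 = 33.3 / 11.1 = 3.0

3.0


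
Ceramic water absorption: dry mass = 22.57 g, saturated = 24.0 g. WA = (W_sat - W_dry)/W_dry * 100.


WA = (24.0 - 22.57) / 22.57 * 100 = 6.34%

6.34


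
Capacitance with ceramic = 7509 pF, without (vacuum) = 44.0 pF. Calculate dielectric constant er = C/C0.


er = 7509 / 44.0 = 170.66

170.66


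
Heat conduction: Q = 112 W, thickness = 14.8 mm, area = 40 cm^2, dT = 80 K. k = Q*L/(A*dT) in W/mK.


k = 112*14.8/1000/(40/10000*80) = 5.18 W/mK

5.18


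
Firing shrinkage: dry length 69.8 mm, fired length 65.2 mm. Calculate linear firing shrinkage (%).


FS = (69.8 - 65.2) / 69.8 * 100 = 6.59%

6.59


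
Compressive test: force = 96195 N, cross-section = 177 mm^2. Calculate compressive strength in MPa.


CS = 96195 / 177 = 543.5 MPa

543.5


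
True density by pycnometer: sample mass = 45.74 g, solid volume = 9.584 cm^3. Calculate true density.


TD = 45.74 / 9.584 = 4.773 g/cm^3

4.773


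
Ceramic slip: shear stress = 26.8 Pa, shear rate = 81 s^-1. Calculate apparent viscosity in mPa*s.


eta = tau/gamma * 1000 = 26.8/81 * 1000 = 330.9 mPa*s

330.9


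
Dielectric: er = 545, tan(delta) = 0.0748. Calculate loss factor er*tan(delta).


Loss = 545 * 0.0748 = 40.766

40.766


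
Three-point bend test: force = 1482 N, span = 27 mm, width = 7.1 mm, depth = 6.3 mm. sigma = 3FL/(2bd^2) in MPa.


sigma = 3*1482*27/(2*7.1*6.3^2) = 213.0 MPa

213.0


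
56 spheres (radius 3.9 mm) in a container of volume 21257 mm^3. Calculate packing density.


V_sphere = 4/3*pi*3.9^3 = 248.4748 mm^3
Total V = 56*248.4748 = 13914.5888 mm^3
PD = 13914.5888 / 21257 = 0.655

0.655


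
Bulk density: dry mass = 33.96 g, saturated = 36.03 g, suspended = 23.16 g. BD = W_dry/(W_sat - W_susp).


BD = 33.96 / (36.03 - 23.16) = 33.96 / 12.87 = 2.639 g/cm^3

2.639


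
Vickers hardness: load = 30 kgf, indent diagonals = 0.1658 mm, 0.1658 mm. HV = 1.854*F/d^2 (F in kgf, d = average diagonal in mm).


d_avg = (0.1658+0.1658)/2 = 0.1658 mm
HV = 1.854*30/0.1658^2 = 2023

2023


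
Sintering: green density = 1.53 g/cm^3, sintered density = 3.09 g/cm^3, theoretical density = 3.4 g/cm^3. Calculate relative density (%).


Relative = 3.09 / 3.4 * 100 = 90.9%

90.9


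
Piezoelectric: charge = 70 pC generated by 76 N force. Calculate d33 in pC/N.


d33 = 70 / 76 = 0.9 pC/N

0.9


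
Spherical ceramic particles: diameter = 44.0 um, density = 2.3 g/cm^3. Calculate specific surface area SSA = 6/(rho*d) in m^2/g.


SSA = 6 / (2.3 * 44.0) = 0.059 m^2/g

0.059


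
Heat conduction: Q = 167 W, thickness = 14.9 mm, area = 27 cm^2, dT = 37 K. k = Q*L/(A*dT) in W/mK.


k = 167*14.9/1000/(27/10000*37) = 24.91 W/mK

24.91


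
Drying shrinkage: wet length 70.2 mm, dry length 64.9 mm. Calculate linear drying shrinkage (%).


DS = (70.2 - 64.9) / 70.2 * 100 = 7.55%

7.55


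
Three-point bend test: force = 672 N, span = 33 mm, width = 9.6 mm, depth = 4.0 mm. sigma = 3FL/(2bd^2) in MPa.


sigma = 3*672*33/(2*9.6*4.0^2) = 216.6 MPa

216.6


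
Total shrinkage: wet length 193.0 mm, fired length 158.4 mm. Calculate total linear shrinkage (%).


TS = (193.0 - 158.4) / 193.0 * 100 = 17.93%

17.93


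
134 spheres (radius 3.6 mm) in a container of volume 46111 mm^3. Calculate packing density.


V_sphere = 4/3*pi*3.6^3 = 195.4322 mm^3
Total V = 134*195.4322 = 26187.9148 mm^3
PD = 26187.9148 / 46111 = 0.568

0.568


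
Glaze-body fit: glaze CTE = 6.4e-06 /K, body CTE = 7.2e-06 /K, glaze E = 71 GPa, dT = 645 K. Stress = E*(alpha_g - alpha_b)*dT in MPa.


Stress = 71*1000*(6.4e-06 - 7.2e-06)*645 = -36.6 MPa

-36.6


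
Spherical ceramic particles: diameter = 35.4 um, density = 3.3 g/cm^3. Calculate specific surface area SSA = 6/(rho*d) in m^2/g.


SSA = 6 / (3.3 * 35.4) = 0.051 m^2/g

0.051


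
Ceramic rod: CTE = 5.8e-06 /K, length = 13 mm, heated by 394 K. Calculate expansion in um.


dL = 5.8e-06 * 13 * 394 * 1000 = 29.708 um

29.708


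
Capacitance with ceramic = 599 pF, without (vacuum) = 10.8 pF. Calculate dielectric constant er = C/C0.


er = 599 / 10.8 = 55.46

55.46


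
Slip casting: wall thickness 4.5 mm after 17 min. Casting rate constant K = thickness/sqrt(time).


K = 4.5 / sqrt(17) = 4.5 / 4.1231 = 1.091 mm/min^0.5

1.091


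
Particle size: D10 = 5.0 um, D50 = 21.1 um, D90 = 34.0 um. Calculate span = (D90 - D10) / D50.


Span = (34.0 - 5.0) / 21.1 = 29.0 / 21.1 = 1.374

1.374


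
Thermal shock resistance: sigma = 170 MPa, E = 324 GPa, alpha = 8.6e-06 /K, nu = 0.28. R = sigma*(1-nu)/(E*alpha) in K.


R = 170*(1-0.28)/(324*1000*8.6e-06) = 44 K

44


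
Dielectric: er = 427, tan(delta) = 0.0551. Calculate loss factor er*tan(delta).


Loss = 427 * 0.0551 = 23.528

23.528


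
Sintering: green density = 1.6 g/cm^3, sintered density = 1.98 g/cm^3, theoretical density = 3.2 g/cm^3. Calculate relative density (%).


Relative = 1.98 / 3.2 * 100 = 61.9%

61.9


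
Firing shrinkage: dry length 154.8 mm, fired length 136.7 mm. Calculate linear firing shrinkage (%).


FS = (154.8 - 136.7) / 154.8 * 100 = 11.69%

11.69


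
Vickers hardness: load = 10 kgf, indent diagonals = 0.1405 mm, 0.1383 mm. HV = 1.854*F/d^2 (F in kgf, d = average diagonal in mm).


d_avg = (0.1405+0.1383)/2 = 0.1394 mm
HV = 1.854*10/0.1394^2 = 954

954


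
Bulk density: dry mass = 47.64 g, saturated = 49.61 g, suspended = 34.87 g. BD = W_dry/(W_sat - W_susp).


BD = 47.64 / (49.61 - 34.87) = 47.64 / 14.74 = 3.232 g/cm^3

3.232


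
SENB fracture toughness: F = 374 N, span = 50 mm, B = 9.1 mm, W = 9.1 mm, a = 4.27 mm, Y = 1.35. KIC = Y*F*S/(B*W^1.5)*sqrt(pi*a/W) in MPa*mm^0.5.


KIC = 1.35*374*50/(9.1*9.1^1.5)*sqrt(pi*4.27/9.1) = 122.7

122.7


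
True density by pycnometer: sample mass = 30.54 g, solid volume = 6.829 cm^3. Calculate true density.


TD = 30.54 / 6.829 = 4.472 g/cm^3

4.472


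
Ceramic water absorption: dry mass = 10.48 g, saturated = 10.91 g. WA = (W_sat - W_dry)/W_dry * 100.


WA = (10.91 - 10.48) / 10.48 * 100 = 4.1%

4.1


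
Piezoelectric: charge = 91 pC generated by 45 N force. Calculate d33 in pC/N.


d33 = 91 / 45 = 2.0 pC/N

2.0


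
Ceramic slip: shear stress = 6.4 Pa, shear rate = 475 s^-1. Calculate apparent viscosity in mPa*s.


eta = tau/gamma * 1000 = 6.4/475 * 1000 = 13.5 mPa*s

13.5


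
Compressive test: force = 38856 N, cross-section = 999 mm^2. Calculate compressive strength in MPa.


CS = 38856 / 999 = 38.9 MPa

38.9


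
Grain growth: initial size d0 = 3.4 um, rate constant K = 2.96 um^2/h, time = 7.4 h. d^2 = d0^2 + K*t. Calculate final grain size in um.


d^2 = 3.4^2 + 2.96*7.4 = 33.464
d = sqrt(33.464) = 5.78 um

5.78


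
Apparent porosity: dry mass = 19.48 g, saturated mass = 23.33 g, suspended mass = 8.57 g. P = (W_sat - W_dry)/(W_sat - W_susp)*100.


P = (23.33 - 19.48) / (23.33 - 8.57) * 100 = 3.85 / 14.76 * 100 = 26.1%

26.1
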